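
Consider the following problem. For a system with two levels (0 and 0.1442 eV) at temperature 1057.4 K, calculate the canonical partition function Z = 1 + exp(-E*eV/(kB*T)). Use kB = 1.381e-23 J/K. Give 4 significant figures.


Step 1: Compute beta*E = E*eV/(kB*T) = 0.1442*1.602e-19/(1.381e-23*1057.4) = 1.582
Step 2: exp(-beta*E) = exp(-1.582) = 0.2056
Step 3: Z = 1 + 0.2056 = 1.206

1.206


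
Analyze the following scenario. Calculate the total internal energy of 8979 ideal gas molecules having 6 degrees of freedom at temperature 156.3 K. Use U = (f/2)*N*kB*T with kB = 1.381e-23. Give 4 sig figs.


Step 1: f/2 = 6/2 = 3.0
Step 2: N*kB*T = 8979*1.381e-23*156.3 = 1.938e-17
Step 3: U = 3.0 * 1.938e-17 = 5.814e-17 J

5.814e-17


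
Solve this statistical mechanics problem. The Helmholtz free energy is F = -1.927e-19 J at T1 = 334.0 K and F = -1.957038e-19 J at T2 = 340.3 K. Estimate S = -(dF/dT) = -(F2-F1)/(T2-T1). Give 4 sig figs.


Step 1: dF = F2 - F1 = -1.957038e-19 - (-1.927e-19) = -3.0038e-21 J
Step 2: dT = T2 - T1 = 340.3 - 334.0 = 6.3 K
Step 3: S = -dF/dT = -(-3.0038e-21)/6.3 = 4.768e-22 J/K

4.768e-22


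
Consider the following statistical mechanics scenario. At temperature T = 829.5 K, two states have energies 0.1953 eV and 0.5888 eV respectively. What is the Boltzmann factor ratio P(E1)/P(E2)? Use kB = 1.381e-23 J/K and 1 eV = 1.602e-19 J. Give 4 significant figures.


Step 1: Compute energy difference dE = E1 - E2 = 0.1953 - 0.5888 = -0.3935 eV
Step 2: Convert to Joules: dE_J = -0.3935 * 1.602e-19 = -6.304e-20 J
Step 3: Compute exponent = -dE_J / (kB * T) = -(-6.304e-20) / (1.381e-23 * 829.5) = 5.503
Step 4: P(E1)/P(E2) = exp(5.503) = 245.4

245.4


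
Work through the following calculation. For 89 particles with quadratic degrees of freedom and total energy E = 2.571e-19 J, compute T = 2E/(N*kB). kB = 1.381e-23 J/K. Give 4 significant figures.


Step 1: Numerator = 2*E = 2*2.571e-19 = 5.142e-19 J
Step 2: Denominator = N*kB = 89*1.381e-23 = 1.229e-21
Step 3: T = 5.142e-19 / 1.229e-21 = 418.4 K

418.4


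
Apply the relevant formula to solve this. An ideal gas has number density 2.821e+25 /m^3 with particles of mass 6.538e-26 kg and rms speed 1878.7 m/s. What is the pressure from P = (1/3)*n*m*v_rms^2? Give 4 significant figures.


Step 1: v_rms^2 = 1878.7^2 = 3.53e+06
Step 2: n*m = 2.821e+25*6.538e-26 = 1.844
Step 3: P = (1/3)*1.844*3.53e+06 = 2.17e+06 Pa

2.17e+06


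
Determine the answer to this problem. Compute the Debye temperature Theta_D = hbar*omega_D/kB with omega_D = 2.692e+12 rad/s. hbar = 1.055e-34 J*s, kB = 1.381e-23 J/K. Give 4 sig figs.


Step 1: hbar*omega_D = 1.055e-34 * 2.692e+12 = 2.84e-22 J
Step 2: Theta_D = 2.84e-22 / 1.381e-23
Step 3: Theta_D = 20.57 K

20.57


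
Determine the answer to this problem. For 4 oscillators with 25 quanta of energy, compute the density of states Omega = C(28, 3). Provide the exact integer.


Step 1: Use binomial coefficient C(28, 3)
Step 2: Numerator = 28! / 25!
Step 3: Denominator = 3!
Step 4: Omega = 3276

3276


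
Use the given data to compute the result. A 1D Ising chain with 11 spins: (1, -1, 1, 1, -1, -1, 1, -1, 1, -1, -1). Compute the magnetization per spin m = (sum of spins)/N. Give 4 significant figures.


Step 1: Count up spins (+1): 5, down spins (-1): 6
Step 2: Total magnetization M = 5 - 6 = -1
Step 3: m = M/N = -1/11 = -0.09091

-0.09091


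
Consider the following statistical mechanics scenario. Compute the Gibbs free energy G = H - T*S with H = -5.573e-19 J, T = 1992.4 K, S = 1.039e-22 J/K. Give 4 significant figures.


Step 1: T*S = 1992.4 * 1.039e-22 = 2.07e-19 J
Step 2: G = H - T*S = -5.573e-19 - 2.07e-19
Step 3: G = -7.643e-19 J

-7.643e-19


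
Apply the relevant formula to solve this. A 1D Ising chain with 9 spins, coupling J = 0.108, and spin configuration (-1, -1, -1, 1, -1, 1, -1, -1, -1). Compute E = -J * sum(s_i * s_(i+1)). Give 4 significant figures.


Step 1: Nearest-neighbor products: 1, 1, -1, -1, -1, -1, 1, 1
Step 2: Sum of products = 0
Step 3: E = -0.108 * 0 = 0

0


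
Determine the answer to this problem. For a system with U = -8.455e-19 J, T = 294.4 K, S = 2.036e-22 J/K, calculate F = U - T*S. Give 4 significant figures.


Step 1: T*S = 294.4 * 2.036e-22 = 5.994e-20 J
Step 2: F = U - T*S = -8.455e-19 - 5.994e-20
Step 3: F = -9.054e-19 J

-9.054e-19


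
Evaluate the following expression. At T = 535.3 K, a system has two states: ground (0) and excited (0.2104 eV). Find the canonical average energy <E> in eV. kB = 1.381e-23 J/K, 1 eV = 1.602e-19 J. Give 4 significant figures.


Step 1: beta*E = 0.2104*1.602e-19/(1.381e-23*535.3) = 4.56
Step 2: exp(-beta*E) = 0.01047
Step 3: <E> = 0.2104*0.01047/(1+0.01047) = 0.00218 eV

0.00218


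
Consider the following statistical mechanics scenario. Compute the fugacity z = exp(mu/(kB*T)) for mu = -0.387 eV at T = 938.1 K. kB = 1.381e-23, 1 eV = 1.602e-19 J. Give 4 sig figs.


Step 1: Convert mu to Joules: -0.387*1.602e-19 = -6.2e-20 J
Step 2: kB*T = 1.381e-23*938.1 = 1.296e-20 J
Step 3: mu/(kB*T) = -4.786
Step 4: z = exp(-4.786) = 0.00835

0.00835


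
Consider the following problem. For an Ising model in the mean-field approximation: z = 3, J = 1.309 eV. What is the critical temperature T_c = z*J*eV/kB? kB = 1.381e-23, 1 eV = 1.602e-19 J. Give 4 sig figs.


Step 1: z*J = 3*1.309 = 3.927 eV
Step 2: Convert to Joules: 3.927*1.602e-19 = 6.291e-19 J
Step 3: T_c = 6.291e-19 / 1.381e-23 = 4.555e+04 K

4.555e+04


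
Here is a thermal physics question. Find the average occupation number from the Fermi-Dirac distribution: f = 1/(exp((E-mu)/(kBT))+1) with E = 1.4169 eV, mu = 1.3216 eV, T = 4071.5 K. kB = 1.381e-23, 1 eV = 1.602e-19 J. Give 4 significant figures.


Step 1: (E - mu) = 1.4169 - 1.3216 = 0.0953 eV
Step 2: Convert: (E-mu)*eV = 1.527e-20 J
Step 3: x = (E-mu)*eV/(kB*T) = 0.2715
Step 4: f = 1/(exp(0.2715)+1) = 0.4325

0.4325


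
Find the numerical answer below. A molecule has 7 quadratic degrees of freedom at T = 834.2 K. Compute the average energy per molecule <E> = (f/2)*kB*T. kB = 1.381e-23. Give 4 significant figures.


Step 1: f/2 = 7/2 = 3.5
Step 2: kB*T = 1.381e-23 * 834.2 = 1.152e-20
Step 3: <E> = 3.5 * 1.152e-20 = 4.032e-20 J

4.032e-20


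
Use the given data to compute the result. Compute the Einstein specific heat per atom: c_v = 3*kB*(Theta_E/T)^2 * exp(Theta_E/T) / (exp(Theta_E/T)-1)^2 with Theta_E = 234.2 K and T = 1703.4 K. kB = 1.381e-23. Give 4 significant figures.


Step 1: x = Theta_E/T = 234.2/1703.4 = 0.1375
Step 2: x^2 = 0.0189
Step 3: exp(x) = 1.147
Step 4: c_v = 3*1.381e-23*0.0189*1.147/(1.147-1)^2 = 4.136e-23

4.136e-23


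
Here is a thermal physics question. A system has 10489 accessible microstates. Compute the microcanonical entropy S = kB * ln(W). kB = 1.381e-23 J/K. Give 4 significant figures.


Step 1: ln(W) = ln(10489) = 9.258
Step 2: S = kB * ln(W) = 1.381e-23 * 9.258
Step 3: S = 1.279e-22 J/K

1.279e-22


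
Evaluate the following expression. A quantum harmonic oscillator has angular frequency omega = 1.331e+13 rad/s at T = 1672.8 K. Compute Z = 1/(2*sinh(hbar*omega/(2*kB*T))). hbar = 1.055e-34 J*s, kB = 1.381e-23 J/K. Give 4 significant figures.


Step 1: Compute x = hbar*omega/(kB*T) = 1.055e-34*1.331e+13/(1.381e-23*1672.8) = 0.06078
Step 2: x/2 = 0.03039
Step 3: sinh(x/2) = 0.0304
Step 4: Z = 1/(2*0.0304) = 16.45

16.45


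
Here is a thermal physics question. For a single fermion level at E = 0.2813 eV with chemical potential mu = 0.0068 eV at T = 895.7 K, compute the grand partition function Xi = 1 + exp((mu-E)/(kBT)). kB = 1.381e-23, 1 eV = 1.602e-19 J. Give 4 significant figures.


Step 1: (mu - E) = 0.0068 - 0.2813 = -0.2745 eV
Step 2: x = (mu-E)*eV/(kB*T) = -0.2745*1.602e-19/(1.381e-23*895.7) = -3.555
Step 3: exp(x) = 0.02858
Step 4: Xi = 1 + 0.02858 = 1.029

1.029


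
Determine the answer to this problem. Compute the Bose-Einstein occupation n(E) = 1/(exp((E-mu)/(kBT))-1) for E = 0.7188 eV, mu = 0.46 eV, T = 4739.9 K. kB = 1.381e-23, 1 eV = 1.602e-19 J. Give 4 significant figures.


Step 1: (E - mu) = 0.2588 eV
Step 2: x = (E-mu)*eV/(kB*T) = 0.2588*1.602e-19/(1.381e-23*4739.9) = 0.6334
Step 3: exp(x) = 1.884
Step 4: n = 1/(exp(x)-1) = 1.131

1.131


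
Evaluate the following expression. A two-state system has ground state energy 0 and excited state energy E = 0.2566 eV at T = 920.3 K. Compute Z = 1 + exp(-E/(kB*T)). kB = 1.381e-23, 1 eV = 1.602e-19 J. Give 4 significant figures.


Step 1: Compute beta*E = E*eV/(kB*T) = 0.2566*1.602e-19/(1.381e-23*920.3) = 3.234
Step 2: exp(-beta*E) = exp(-3.234) = 0.03938
Step 3: Z = 1 + 0.03938 = 1.039

1.039


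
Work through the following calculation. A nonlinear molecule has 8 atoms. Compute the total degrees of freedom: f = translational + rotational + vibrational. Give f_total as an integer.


Step 1: Translational DOF = 3
Step 2: Rotational DOF (nonlinear) = 3
Step 3: Vibrational DOF = 3*8 - 6 = 18
Step 4: Total = 3 + 3 + 18 = 24

24


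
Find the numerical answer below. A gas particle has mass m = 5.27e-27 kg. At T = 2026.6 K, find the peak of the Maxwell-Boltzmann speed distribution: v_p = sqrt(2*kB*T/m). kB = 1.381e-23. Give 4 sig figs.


Step 1: Numerator = 2*kB*T = 2*1.381e-23*2026.6 = 5.597e-20
Step 2: Ratio = 5.597e-20 / 5.27e-27 = 1.062e+07
Step 3: v_p = sqrt(1.062e+07) = 3259 m/s

3259


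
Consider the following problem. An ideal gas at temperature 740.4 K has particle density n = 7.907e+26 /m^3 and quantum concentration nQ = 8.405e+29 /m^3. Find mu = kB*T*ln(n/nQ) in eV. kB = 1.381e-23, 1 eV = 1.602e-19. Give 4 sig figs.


Step 1: n/nQ = 7.907e+26/8.405e+29 = 0.0009407
Step 2: ln(n/nQ) = -6.969
Step 3: mu = kB*T*ln(n/nQ) = 1.022e-20*-6.969 = -7.126e-20 J
Step 4: Convert to eV: -7.126e-20/1.602e-19 = -0.4448 eV

-0.4448


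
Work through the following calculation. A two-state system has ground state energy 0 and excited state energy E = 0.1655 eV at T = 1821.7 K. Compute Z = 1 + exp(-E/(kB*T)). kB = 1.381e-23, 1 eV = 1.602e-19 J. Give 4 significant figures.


Step 1: Compute beta*E = E*eV/(kB*T) = 0.1655*1.602e-19/(1.381e-23*1821.7) = 1.054
Step 2: exp(-beta*E) = exp(-1.054) = 0.3486
Step 3: Z = 1 + 0.3486 = 1.349

1.349


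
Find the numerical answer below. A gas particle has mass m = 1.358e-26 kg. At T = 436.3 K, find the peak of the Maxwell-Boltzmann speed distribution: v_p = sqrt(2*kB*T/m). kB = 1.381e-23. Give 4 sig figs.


Step 1: Numerator = 2*kB*T = 2*1.381e-23*436.3 = 1.205e-20
Step 2: Ratio = 1.205e-20 / 1.358e-26 = 8.874e+05
Step 3: v_p = sqrt(8.874e+05) = 942 m/s

942


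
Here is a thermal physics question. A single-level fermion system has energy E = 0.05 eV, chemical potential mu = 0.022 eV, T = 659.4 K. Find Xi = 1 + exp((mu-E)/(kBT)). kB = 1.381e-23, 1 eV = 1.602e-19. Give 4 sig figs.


Step 1: (mu - E) = 0.022 - 0.05 = -0.028 eV
Step 2: x = (mu-E)*eV/(kB*T) = -0.028*1.602e-19/(1.381e-23*659.4) = -0.4926
Step 3: exp(x) = 0.611
Step 4: Xi = 1 + 0.611 = 1.611

1.611


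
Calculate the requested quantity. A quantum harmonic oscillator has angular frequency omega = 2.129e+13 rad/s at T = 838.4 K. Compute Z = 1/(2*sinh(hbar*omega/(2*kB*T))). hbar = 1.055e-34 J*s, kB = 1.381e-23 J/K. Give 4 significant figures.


Step 1: Compute x = hbar*omega/(kB*T) = 1.055e-34*2.129e+13/(1.381e-23*838.4) = 0.194
Step 2: x/2 = 0.097
Step 3: sinh(x/2) = 0.09715
Step 4: Z = 1/(2*0.09715) = 5.147

5.147


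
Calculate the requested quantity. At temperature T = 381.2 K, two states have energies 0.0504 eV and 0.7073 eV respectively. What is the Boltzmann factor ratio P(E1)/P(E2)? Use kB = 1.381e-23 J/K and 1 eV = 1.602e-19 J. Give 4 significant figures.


Step 1: Compute energy difference dE = E1 - E2 = 0.0504 - 0.7073 = -0.6569 eV
Step 2: Convert to Joules: dE_J = -0.6569 * 1.602e-19 = -1.052e-19 J
Step 3: Compute exponent = -dE_J / (kB * T) = -(-1.052e-19) / (1.381e-23 * 381.2) = 19.99
Step 4: P(E1)/P(E2) = exp(19.99) = 4.804e+08

4.804e+08


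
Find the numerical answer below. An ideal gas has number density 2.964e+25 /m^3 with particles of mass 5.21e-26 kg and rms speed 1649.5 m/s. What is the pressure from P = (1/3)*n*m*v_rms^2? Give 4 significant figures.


Step 1: v_rms^2 = 1649.5^2 = 2.721e+06
Step 2: n*m = 2.964e+25*5.21e-26 = 1.544
Step 3: P = (1/3)*1.544*2.721e+06 = 1.401e+06 Pa

1.401e+06


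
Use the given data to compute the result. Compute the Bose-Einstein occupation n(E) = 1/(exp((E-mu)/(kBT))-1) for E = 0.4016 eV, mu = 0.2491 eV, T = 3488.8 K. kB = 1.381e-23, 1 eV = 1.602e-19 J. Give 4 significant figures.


Step 1: (E - mu) = 0.1525 eV
Step 2: x = (E-mu)*eV/(kB*T) = 0.1525*1.602e-19/(1.381e-23*3488.8) = 0.5071
Step 3: exp(x) = 1.66
Step 4: n = 1/(exp(x)-1) = 1.514

1.514


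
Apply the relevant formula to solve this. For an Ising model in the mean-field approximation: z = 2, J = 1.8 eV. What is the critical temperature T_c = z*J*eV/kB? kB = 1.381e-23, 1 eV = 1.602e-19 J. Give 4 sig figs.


Step 1: z*J = 2*1.8 = 3.6 eV
Step 2: Convert to Joules: 3.6*1.602e-19 = 5.767e-19 J
Step 3: T_c = 5.767e-19 / 1.381e-23 = 4.176e+04 K

4.176e+04


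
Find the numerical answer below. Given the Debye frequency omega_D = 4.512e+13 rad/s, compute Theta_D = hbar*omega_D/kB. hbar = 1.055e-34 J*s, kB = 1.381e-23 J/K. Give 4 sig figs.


Step 1: hbar*omega_D = 1.055e-34 * 4.512e+13 = 4.76e-21 J
Step 2: Theta_D = 4.76e-21 / 1.381e-23
Step 3: Theta_D = 344.7 K

344.7


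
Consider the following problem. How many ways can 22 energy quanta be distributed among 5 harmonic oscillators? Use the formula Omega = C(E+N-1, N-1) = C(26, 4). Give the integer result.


Step 1: Use binomial coefficient C(26, 4)
Step 2: Numerator = 26! / 22!
Step 3: Denominator = 4!
Step 4: Omega = 14950

14950


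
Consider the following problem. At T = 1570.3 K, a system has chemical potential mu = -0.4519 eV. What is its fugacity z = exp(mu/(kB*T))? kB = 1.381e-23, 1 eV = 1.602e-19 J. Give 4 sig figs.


Step 1: Convert mu to Joules: -0.4519*1.602e-19 = -7.239e-20 J
Step 2: kB*T = 1.381e-23*1570.3 = 2.169e-20 J
Step 3: mu/(kB*T) = -3.338
Step 4: z = exp(-3.338) = 0.0355

0.0355


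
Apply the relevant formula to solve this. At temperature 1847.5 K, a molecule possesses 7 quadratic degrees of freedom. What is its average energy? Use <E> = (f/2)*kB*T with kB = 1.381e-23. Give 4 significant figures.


Step 1: f/2 = 7/2 = 3.5
Step 2: kB*T = 1.381e-23 * 1847.5 = 2.551e-20
Step 3: <E> = 3.5 * 2.551e-20 = 8.93e-20 J

8.93e-20


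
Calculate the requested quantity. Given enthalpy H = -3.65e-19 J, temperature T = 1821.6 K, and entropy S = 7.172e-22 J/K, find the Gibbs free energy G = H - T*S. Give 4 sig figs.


Step 1: T*S = 1821.6 * 7.172e-22 = 1.306e-18 J
Step 2: G = H - T*S = -3.65e-19 - 1.306e-18
Step 3: G = -1.671e-18 J

-1.671e-18


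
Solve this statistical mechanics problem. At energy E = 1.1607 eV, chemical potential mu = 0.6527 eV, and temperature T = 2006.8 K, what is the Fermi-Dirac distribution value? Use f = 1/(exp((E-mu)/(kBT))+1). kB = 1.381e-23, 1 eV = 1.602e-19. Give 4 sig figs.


Step 1: (E - mu) = 1.1607 - 0.6527 = 0.508 eV
Step 2: Convert: (E-mu)*eV = 8.138e-20 J
Step 3: x = (E-mu)*eV/(kB*T) = 2.936
Step 4: f = 1/(exp(2.936)+1) = 0.05038

0.05038


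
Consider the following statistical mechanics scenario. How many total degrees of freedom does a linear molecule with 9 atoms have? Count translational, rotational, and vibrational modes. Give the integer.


Step 1: Translational DOF = 3
Step 2: Rotational DOF (linear) = 2
Step 3: Vibrational DOF = 3*9 - 5 = 22
Step 4: Total = 3 + 2 + 22 = 27

27


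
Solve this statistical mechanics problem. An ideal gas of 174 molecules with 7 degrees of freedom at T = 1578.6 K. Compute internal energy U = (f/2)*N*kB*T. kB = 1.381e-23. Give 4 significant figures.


Step 1: f/2 = 7/2 = 3.5
Step 2: N*kB*T = 174*1.381e-23*1578.6 = 3.793e-18
Step 3: U = 3.5 * 3.793e-18 = 1.328e-17 J

1.328e-17


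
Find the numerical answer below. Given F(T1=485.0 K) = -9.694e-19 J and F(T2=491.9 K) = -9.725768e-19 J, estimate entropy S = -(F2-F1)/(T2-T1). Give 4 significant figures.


Step 1: dF = F2 - F1 = -9.725768e-19 - (-9.694e-19) = -3.1768e-21 J
Step 2: dT = T2 - T1 = 491.9 - 485.0 = 6.9 K
Step 3: S = -dF/dT = -(-3.1768e-21)/6.9 = 4.604e-22 J/K

4.604e-22


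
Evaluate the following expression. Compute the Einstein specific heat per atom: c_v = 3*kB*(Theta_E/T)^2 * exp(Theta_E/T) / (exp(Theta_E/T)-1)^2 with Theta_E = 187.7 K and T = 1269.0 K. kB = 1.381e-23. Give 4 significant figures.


Step 1: x = Theta_E/T = 187.7/1269.0 = 0.1479
Step 2: x^2 = 0.02188
Step 3: exp(x) = 1.159
Step 4: c_v = 3*1.381e-23*0.02188*1.159/(1.159-1)^2 = 4.135e-23

4.135e-23


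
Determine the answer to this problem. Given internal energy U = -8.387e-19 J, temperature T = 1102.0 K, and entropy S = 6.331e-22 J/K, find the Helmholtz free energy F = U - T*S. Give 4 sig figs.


Step 1: T*S = 1102.0 * 6.331e-22 = 6.977e-19 J
Step 2: F = U - T*S = -8.387e-19 - 6.977e-19
Step 3: F = -1.536e-18 J

-1.536e-18


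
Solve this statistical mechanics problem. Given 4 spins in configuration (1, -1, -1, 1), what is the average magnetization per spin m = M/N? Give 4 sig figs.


Step 1: Count up spins (+1): 2, down spins (-1): 2
Step 2: Total magnetization M = 2 - 2 = 0
Step 3: m = M/N = 0/4 = 0

0


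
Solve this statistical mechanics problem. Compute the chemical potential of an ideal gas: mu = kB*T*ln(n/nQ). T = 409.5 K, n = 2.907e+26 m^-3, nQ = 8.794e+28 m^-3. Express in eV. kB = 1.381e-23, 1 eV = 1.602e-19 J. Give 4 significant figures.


Step 1: n/nQ = 2.907e+26/8.794e+28 = 0.003306
Step 2: ln(n/nQ) = -5.712
Step 3: mu = kB*T*ln(n/nQ) = 5.655e-21*-5.712 = -3.23e-20 J
Step 4: Convert to eV: -3.23e-20/1.602e-19 = -0.2016 eV

-0.2016


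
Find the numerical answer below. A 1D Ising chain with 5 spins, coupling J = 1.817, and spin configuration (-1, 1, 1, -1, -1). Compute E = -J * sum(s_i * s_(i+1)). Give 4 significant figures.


Step 1: Nearest-neighbor products: -1, 1, -1, 1
Step 2: Sum of products = 0
Step 3: E = -1.817 * 0 = 0

0


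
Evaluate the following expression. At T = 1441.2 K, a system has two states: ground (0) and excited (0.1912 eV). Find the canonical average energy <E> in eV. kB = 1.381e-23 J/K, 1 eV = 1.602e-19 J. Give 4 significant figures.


Step 1: beta*E = 0.1912*1.602e-19/(1.381e-23*1441.2) = 1.539
Step 2: exp(-beta*E) = 0.2146
Step 3: <E> = 0.1912*0.2146/(1+0.2146) = 0.03378 eV

0.03378


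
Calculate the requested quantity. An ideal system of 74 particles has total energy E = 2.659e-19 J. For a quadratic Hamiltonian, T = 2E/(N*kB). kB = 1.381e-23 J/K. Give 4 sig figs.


Step 1: Numerator = 2*E = 2*2.659e-19 = 5.318e-19 J
Step 2: Denominator = N*kB = 74*1.381e-23 = 1.022e-21
Step 3: T = 5.318e-19 / 1.022e-21 = 520.4 K

520.4


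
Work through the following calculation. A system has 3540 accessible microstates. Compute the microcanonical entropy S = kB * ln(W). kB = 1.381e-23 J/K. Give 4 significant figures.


Step 1: ln(W) = ln(3540) = 8.172
Step 2: S = kB * ln(W) = 1.381e-23 * 8.172
Step 3: S = 1.129e-22 J/K

1.129e-22


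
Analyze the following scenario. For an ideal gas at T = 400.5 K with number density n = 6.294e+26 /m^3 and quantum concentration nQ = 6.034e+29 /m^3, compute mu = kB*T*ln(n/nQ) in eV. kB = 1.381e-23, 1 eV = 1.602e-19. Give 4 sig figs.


Step 1: n/nQ = 6.294e+26/6.034e+29 = 0.001043
Step 2: ln(n/nQ) = -6.866
Step 3: mu = kB*T*ln(n/nQ) = 5.531e-21*-6.866 = -3.797e-20 J
Step 4: Convert to eV: -3.797e-20/1.602e-19 = -0.237 eV

-0.237


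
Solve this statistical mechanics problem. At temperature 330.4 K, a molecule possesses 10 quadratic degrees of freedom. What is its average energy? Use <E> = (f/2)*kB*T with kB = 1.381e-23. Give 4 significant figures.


Step 1: f/2 = 10/2 = 5
Step 2: kB*T = 1.381e-23 * 330.4 = 4.563e-21
Step 3: <E> = 5 * 4.563e-21 = 2.281e-20 J

2.281e-20


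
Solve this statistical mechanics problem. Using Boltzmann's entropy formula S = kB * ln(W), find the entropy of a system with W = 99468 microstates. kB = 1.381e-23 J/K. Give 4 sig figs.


Step 1: ln(W) = ln(99468) = 11.51
Step 2: S = kB * ln(W) = 1.381e-23 * 11.51
Step 3: S = 1.589e-22 J/K

1.589e-22


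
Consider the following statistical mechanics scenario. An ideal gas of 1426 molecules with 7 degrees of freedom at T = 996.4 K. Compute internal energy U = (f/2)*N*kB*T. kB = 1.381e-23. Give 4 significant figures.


Step 1: f/2 = 7/2 = 3.5
Step 2: N*kB*T = 1426*1.381e-23*996.4 = 1.962e-17
Step 3: U = 3.5 * 1.962e-17 = 6.868e-17 J

6.868e-17


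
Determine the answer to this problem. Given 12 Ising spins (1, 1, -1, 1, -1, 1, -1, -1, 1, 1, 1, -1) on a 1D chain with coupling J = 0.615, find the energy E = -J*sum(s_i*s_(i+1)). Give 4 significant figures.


Step 1: Nearest-neighbor products: 1, -1, -1, -1, -1, -1, 1, -1, 1, 1, -1
Step 2: Sum of products = -3
Step 3: E = -0.615 * -3 = 1.845

1.845


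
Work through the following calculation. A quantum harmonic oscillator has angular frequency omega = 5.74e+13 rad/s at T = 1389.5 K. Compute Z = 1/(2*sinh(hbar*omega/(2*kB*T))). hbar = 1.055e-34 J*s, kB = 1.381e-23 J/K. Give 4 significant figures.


Step 1: Compute x = hbar*omega/(kB*T) = 1.055e-34*5.74e+13/(1.381e-23*1389.5) = 0.3156
Step 2: x/2 = 0.1578
Step 3: sinh(x/2) = 0.1584
Step 4: Z = 1/(2*0.1584) = 3.156

3.156


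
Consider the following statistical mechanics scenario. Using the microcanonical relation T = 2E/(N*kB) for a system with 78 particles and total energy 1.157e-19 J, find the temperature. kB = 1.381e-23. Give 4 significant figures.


Step 1: Numerator = 2*E = 2*1.157e-19 = 2.314e-19 J
Step 2: Denominator = N*kB = 78*1.381e-23 = 1.077e-21
Step 3: T = 2.314e-19 / 1.077e-21 = 214.8 K

214.8


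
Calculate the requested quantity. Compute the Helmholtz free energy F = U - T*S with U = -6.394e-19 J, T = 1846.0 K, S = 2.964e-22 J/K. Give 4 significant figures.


Step 1: T*S = 1846.0 * 2.964e-22 = 5.472e-19 J
Step 2: F = U - T*S = -6.394e-19 - 5.472e-19
Step 3: F = -1.187e-18 J

-1.187e-18


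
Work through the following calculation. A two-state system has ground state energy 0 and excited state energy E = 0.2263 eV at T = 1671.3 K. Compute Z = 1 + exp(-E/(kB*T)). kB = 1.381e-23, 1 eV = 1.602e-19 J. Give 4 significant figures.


Step 1: Compute beta*E = E*eV/(kB*T) = 0.2263*1.602e-19/(1.381e-23*1671.3) = 1.571
Step 2: exp(-beta*E) = exp(-1.571) = 0.2079
Step 3: Z = 1 + 0.2079 = 1.208

1.208


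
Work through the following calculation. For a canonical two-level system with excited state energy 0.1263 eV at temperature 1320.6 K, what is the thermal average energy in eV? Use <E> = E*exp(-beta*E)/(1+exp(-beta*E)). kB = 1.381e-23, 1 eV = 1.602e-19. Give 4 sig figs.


Step 1: beta*E = 0.1263*1.602e-19/(1.381e-23*1320.6) = 1.109
Step 2: exp(-beta*E) = 0.3297
Step 3: <E> = 0.1263*0.3297/(1+0.3297) = 0.03132 eV

0.03132


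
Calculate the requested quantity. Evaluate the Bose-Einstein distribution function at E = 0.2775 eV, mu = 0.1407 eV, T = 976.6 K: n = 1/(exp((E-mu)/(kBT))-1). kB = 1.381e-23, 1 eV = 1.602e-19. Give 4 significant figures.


Step 1: (E - mu) = 0.1368 eV
Step 2: x = (E-mu)*eV/(kB*T) = 0.1368*1.602e-19/(1.381e-23*976.6) = 1.625
Step 3: exp(x) = 5.078
Step 4: n = 1/(exp(x)-1) = 0.2452

0.2452


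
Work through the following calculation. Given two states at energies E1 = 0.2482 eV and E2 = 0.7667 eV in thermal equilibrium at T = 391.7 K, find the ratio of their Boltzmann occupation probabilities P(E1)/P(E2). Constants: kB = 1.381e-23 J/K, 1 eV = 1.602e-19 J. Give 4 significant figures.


Step 1: Compute energy difference dE = E1 - E2 = 0.2482 - 0.7667 = -0.5185 eV
Step 2: Convert to Joules: dE_J = -0.5185 * 1.602e-19 = -8.306e-20 J
Step 3: Compute exponent = -dE_J / (kB * T) = -(-8.306e-20) / (1.381e-23 * 391.7) = 15.36
Step 4: P(E1)/P(E2) = exp(15.36) = 4.665e+06

4.665e+06


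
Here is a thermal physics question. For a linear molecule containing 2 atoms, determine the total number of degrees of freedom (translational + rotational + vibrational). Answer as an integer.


Step 1: Translational DOF = 3
Step 2: Rotational DOF (linear) = 2
Step 3: Vibrational DOF = 3*2 - 5 = 1
Step 4: Total = 3 + 2 + 1 = 6

6


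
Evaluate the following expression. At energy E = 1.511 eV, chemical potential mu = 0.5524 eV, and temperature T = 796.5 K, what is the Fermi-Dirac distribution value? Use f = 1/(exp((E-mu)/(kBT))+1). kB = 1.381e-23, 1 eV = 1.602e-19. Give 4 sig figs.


Step 1: (E - mu) = 1.511 - 0.5524 = 0.9586 eV
Step 2: Convert: (E-mu)*eV = 1.536e-19 J
Step 3: x = (E-mu)*eV/(kB*T) = 13.96
Step 4: f = 1/(exp(13.96)+1) = 8.645e-07

8.645e-07


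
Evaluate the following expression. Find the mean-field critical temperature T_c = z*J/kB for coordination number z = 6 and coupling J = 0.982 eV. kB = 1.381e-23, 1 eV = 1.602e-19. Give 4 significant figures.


Step 1: z*J = 6*0.982 = 5.892 eV
Step 2: Convert to Joules: 5.892*1.602e-19 = 9.439e-19 J
Step 3: T_c = 9.439e-19 / 1.381e-23 = 6.835e+04 K

6.835e+04


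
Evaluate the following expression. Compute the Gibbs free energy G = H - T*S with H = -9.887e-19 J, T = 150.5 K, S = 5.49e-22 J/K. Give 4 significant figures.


Step 1: T*S = 150.5 * 5.49e-22 = 8.262e-20 J
Step 2: G = H - T*S = -9.887e-19 - 8.262e-20
Step 3: G = -1.071e-18 J

-1.071e-18


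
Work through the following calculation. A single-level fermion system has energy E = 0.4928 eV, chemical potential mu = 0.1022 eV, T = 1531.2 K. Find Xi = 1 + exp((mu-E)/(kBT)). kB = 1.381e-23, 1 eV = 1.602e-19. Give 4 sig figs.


Step 1: (mu - E) = 0.1022 - 0.4928 = -0.3906 eV
Step 2: x = (mu-E)*eV/(kB*T) = -0.3906*1.602e-19/(1.381e-23*1531.2) = -2.959
Step 3: exp(x) = 0.05186
Step 4: Xi = 1 + 0.05186 = 1.052

1.052


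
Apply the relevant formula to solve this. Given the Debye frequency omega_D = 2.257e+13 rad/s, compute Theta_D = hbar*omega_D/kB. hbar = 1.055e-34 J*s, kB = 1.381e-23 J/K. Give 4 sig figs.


Step 1: hbar*omega_D = 1.055e-34 * 2.257e+13 = 2.381e-21 J
Step 2: Theta_D = 2.381e-21 / 1.381e-23
Step 3: Theta_D = 172.4 K

172.4


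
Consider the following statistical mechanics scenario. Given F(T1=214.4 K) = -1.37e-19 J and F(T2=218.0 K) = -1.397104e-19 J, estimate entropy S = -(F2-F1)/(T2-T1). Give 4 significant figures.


Step 1: dF = F2 - F1 = -1.397104e-19 - (-1.37e-19) = -2.7104e-21 J
Step 2: dT = T2 - T1 = 218.0 - 214.4 = 3.6 K
Step 3: S = -dF/dT = -(-2.7104e-21)/3.6 = 7.529e-22 J/K

7.529e-22


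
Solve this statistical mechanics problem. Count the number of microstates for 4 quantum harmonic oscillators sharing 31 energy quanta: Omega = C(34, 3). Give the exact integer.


Step 1: Use binomial coefficient C(34, 3)
Step 2: Numerator = 34! / 31!
Step 3: Denominator = 3!
Step 4: Omega = 5984

5984


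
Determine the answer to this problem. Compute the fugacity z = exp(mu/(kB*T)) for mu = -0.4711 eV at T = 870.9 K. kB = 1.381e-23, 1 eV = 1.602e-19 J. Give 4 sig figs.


Step 1: Convert mu to Joules: -0.4711*1.602e-19 = -7.547e-20 J
Step 2: kB*T = 1.381e-23*870.9 = 1.203e-20 J
Step 3: mu/(kB*T) = -6.275
Step 4: z = exp(-6.275) = 0.001883

0.001883


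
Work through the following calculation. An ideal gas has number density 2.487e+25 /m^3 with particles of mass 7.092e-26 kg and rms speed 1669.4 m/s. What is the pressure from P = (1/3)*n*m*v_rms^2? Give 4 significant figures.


Step 1: v_rms^2 = 1669.4^2 = 2.787e+06
Step 2: n*m = 2.487e+25*7.092e-26 = 1.764
Step 3: P = (1/3)*1.764*2.787e+06 = 1.638e+06 Pa

1.638e+06


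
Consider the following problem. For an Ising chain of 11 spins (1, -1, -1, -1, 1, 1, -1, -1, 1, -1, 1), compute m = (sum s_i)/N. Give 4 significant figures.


Step 1: Count up spins (+1): 5, down spins (-1): 6
Step 2: Total magnetization M = 5 - 6 = -1
Step 3: m = M/N = -1/11 = -0.09091

-0.09091


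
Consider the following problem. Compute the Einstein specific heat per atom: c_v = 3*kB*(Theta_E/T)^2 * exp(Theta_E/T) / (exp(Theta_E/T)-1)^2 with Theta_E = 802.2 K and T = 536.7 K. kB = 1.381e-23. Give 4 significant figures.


Step 1: x = Theta_E/T = 802.2/536.7 = 1.495
Step 2: x^2 = 2.234
Step 3: exp(x) = 4.458
Step 4: c_v = 3*1.381e-23*2.234*4.458/(4.458-1)^2 = 3.451e-23

3.451e-23


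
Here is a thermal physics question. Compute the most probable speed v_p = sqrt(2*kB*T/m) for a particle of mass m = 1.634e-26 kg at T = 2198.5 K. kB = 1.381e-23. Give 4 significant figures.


Step 1: Numerator = 2*kB*T = 2*1.381e-23*2198.5 = 6.072e-20
Step 2: Ratio = 6.072e-20 / 1.634e-26 = 3.716e+06
Step 3: v_p = sqrt(3.716e+06) = 1928 m/s

1928


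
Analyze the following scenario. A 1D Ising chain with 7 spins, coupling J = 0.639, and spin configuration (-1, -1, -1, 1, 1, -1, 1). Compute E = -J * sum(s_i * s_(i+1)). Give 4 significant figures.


Step 1: Nearest-neighbor products: 1, 1, -1, 1, -1, -1
Step 2: Sum of products = 0
Step 3: E = -0.639 * 0 = 0

0


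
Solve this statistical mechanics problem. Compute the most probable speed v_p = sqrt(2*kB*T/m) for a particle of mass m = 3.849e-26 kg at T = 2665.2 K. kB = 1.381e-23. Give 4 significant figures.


Step 1: Numerator = 2*kB*T = 2*1.381e-23*2665.2 = 7.361e-20
Step 2: Ratio = 7.361e-20 / 3.849e-26 = 1.913e+06
Step 3: v_p = sqrt(1.913e+06) = 1383 m/s

1383


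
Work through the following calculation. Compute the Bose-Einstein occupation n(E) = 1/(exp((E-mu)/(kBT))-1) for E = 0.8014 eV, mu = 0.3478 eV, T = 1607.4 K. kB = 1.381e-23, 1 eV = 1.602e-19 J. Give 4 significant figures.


Step 1: (E - mu) = 0.4536 eV
Step 2: x = (E-mu)*eV/(kB*T) = 0.4536*1.602e-19/(1.381e-23*1607.4) = 3.274
Step 3: exp(x) = 26.4
Step 4: n = 1/(exp(x)-1) = 0.03936

0.03936


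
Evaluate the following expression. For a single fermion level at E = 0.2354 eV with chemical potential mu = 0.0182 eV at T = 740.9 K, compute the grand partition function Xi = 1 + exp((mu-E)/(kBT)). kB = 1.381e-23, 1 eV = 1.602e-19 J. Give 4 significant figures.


Step 1: (mu - E) = 0.0182 - 0.2354 = -0.2172 eV
Step 2: x = (mu-E)*eV/(kB*T) = -0.2172*1.602e-19/(1.381e-23*740.9) = -3.401
Step 3: exp(x) = 0.03335
Step 4: Xi = 1 + 0.03335 = 1.033

1.033


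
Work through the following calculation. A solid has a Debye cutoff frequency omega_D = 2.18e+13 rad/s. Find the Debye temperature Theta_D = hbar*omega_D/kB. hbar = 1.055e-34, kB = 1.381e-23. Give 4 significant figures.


Step 1: hbar*omega_D = 1.055e-34 * 2.18e+13 = 2.3e-21 J
Step 2: Theta_D = 2.3e-21 / 1.381e-23
Step 3: Theta_D = 166.5 K

166.5


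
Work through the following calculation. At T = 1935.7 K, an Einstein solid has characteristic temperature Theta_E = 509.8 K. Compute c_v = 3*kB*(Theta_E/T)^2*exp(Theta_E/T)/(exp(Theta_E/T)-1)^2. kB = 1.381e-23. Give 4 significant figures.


Step 1: x = Theta_E/T = 509.8/1935.7 = 0.2634
Step 2: x^2 = 0.06936
Step 3: exp(x) = 1.301
Step 4: c_v = 3*1.381e-23*0.06936*1.301/(1.301-1)^2 = 4.119e-23

4.119e-23


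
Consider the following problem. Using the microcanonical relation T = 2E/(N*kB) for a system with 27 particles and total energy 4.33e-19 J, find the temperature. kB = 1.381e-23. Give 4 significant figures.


Step 1: Numerator = 2*E = 2*4.33e-19 = 8.66e-19 J
Step 2: Denominator = N*kB = 27*1.381e-23 = 3.729e-22
Step 3: T = 8.66e-19 / 3.729e-22 = 2323 K

2323


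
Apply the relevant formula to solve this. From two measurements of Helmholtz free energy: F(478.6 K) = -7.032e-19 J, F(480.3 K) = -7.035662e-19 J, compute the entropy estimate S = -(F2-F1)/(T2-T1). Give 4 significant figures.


Step 1: dF = F2 - F1 = -7.035662e-19 - (-7.032e-19) = -3.662e-22 J
Step 2: dT = T2 - T1 = 480.3 - 478.6 = 1.7 K
Step 3: S = -dF/dT = -(-3.662e-22)/1.7 = 2.154e-22 J/K

2.154e-22


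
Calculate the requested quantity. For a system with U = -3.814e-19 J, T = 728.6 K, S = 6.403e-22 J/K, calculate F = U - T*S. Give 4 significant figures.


Step 1: T*S = 728.6 * 6.403e-22 = 4.665e-19 J
Step 2: F = U - T*S = -3.814e-19 - 4.665e-19
Step 3: F = -8.479e-19 J

-8.479e-19


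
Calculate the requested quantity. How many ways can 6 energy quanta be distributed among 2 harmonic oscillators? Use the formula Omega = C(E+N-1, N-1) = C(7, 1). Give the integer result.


Step 1: Use binomial coefficient C(7, 1)
Step 2: Numerator = 7! / 6!
Step 3: Denominator = 1!
Step 4: Omega = 7

7


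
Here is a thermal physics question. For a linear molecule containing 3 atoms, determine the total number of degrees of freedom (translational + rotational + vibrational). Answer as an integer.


Step 1: Translational DOF = 3
Step 2: Rotational DOF (linear) = 2
Step 3: Vibrational DOF = 3*3 - 5 = 4
Step 4: Total = 3 + 2 + 4 = 9

9


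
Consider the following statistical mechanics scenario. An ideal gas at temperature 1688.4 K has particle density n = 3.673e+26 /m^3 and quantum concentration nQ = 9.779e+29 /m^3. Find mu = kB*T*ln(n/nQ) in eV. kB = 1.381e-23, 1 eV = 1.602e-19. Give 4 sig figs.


Step 1: n/nQ = 3.673e+26/9.779e+29 = 0.0003756
Step 2: ln(n/nQ) = -7.887
Step 3: mu = kB*T*ln(n/nQ) = 2.332e-20*-7.887 = -1.839e-19 J
Step 4: Convert to eV: -1.839e-19/1.602e-19 = -1.148 eV

-1.148


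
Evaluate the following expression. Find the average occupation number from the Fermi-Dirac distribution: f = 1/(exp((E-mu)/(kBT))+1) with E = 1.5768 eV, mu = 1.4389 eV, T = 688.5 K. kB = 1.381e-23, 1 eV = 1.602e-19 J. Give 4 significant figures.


Step 1: (E - mu) = 1.5768 - 1.4389 = 0.1379 eV
Step 2: Convert: (E-mu)*eV = 2.209e-20 J
Step 3: x = (E-mu)*eV/(kB*T) = 2.323
Step 4: f = 1/(exp(2.323)+1) = 0.0892

0.0892


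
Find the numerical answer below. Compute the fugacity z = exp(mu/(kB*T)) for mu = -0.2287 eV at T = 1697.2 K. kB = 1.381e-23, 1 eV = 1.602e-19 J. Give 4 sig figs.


Step 1: Convert mu to Joules: -0.2287*1.602e-19 = -3.664e-20 J
Step 2: kB*T = 1.381e-23*1697.2 = 2.344e-20 J
Step 3: mu/(kB*T) = -1.563
Step 4: z = exp(-1.563) = 0.2095

0.2095


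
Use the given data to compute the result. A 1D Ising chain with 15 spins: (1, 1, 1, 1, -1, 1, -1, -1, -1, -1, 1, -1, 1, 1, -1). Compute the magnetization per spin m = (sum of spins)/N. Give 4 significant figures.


Step 1: Count up spins (+1): 8, down spins (-1): 7
Step 2: Total magnetization M = 8 - 7 = 1
Step 3: m = M/N = 1/15 = 0.06667

0.06667


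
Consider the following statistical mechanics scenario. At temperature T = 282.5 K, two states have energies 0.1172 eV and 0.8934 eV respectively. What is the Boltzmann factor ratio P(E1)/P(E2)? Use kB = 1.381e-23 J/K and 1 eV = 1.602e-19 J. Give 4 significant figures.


Step 1: Compute energy difference dE = E1 - E2 = 0.1172 - 0.8934 = -0.7762 eV
Step 2: Convert to Joules: dE_J = -0.7762 * 1.602e-19 = -1.243e-19 J
Step 3: Compute exponent = -dE_J / (kB * T) = -(-1.243e-19) / (1.381e-23 * 282.5) = 31.87
Step 4: P(E1)/P(E2) = exp(31.87) = 6.955e+13

6.955e+13


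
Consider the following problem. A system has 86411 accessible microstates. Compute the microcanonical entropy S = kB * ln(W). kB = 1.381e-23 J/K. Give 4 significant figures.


Step 1: ln(W) = ln(86411) = 11.37
Step 2: S = kB * ln(W) = 1.381e-23 * 11.37
Step 3: S = 1.57e-22 J/K

1.57e-22


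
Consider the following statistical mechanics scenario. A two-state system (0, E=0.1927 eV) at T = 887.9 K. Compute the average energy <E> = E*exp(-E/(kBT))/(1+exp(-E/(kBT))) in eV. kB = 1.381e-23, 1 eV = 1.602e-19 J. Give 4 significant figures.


Step 1: beta*E = 0.1927*1.602e-19/(1.381e-23*887.9) = 2.518
Step 2: exp(-beta*E) = 0.08065
Step 3: <E> = 0.1927*0.08065/(1+0.08065) = 0.01438 eV

0.01438


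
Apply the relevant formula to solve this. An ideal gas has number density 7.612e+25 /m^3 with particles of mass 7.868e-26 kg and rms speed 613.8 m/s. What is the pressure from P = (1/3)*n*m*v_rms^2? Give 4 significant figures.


Step 1: v_rms^2 = 613.8^2 = 3.768e+05
Step 2: n*m = 7.612e+25*7.868e-26 = 5.989
Step 3: P = (1/3)*5.989*3.768e+05 = 7.521e+05 Pa

7.521e+05


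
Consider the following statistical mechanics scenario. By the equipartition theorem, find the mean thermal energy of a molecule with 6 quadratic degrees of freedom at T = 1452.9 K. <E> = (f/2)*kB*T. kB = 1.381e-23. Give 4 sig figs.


Step 1: f/2 = 6/2 = 3
Step 2: kB*T = 1.381e-23 * 1452.9 = 2.006e-20
Step 3: <E> = 3 * 2.006e-20 = 6.019e-20 J

6.019e-20


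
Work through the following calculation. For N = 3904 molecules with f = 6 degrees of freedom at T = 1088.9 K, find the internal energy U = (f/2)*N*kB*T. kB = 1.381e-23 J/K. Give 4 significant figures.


Step 1: f/2 = 6/2 = 3.0
Step 2: N*kB*T = 3904*1.381e-23*1088.9 = 5.871e-17
Step 3: U = 3.0 * 5.871e-17 = 1.761e-16 J

1.761e-16


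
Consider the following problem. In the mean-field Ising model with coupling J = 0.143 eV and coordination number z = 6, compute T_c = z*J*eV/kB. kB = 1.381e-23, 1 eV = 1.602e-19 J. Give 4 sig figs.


Step 1: z*J = 6*0.143 = 0.858 eV
Step 2: Convert to Joules: 0.858*1.602e-19 = 1.375e-19 J
Step 3: T_c = 1.375e-19 / 1.381e-23 = 9953 K

9953


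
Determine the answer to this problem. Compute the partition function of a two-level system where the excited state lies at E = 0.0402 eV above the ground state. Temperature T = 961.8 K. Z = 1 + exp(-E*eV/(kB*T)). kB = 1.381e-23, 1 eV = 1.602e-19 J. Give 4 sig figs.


Step 1: Compute beta*E = E*eV/(kB*T) = 0.0402*1.602e-19/(1.381e-23*961.8) = 0.4849
Step 2: exp(-beta*E) = exp(-0.4849) = 0.6158
Step 3: Z = 1 + 0.6158 = 1.616

1.616


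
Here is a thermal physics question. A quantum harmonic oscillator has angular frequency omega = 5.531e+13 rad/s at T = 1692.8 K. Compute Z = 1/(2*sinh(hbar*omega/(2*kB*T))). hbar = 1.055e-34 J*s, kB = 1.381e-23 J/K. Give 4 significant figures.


Step 1: Compute x = hbar*omega/(kB*T) = 1.055e-34*5.531e+13/(1.381e-23*1692.8) = 0.2496
Step 2: x/2 = 0.1248
Step 3: sinh(x/2) = 0.1251
Step 4: Z = 1/(2*0.1251) = 3.996

3.996


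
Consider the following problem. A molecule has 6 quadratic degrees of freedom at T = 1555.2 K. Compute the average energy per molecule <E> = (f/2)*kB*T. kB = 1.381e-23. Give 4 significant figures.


Step 1: f/2 = 6/2 = 3
Step 2: kB*T = 1.381e-23 * 1555.2 = 2.148e-20
Step 3: <E> = 3 * 2.148e-20 = 6.443e-20 J

6.443e-20


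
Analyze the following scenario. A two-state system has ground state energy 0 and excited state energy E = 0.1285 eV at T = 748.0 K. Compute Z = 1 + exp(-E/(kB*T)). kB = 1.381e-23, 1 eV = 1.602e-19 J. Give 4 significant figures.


Step 1: Compute beta*E = E*eV/(kB*T) = 0.1285*1.602e-19/(1.381e-23*748.0) = 1.993
Step 2: exp(-beta*E) = exp(-1.993) = 0.1363
Step 3: Z = 1 + 0.1363 = 1.136

1.136


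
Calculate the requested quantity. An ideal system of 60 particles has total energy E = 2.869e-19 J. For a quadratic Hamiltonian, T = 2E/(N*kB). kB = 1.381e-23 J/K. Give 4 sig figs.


Step 1: Numerator = 2*E = 2*2.869e-19 = 5.738e-19 J
Step 2: Denominator = N*kB = 60*1.381e-23 = 8.286e-22
Step 3: T = 5.738e-19 / 8.286e-22 = 692.5 K

692.5


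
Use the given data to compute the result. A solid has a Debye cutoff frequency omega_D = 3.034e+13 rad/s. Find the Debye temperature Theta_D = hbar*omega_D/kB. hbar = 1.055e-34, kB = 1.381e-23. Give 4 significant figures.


Step 1: hbar*omega_D = 1.055e-34 * 3.034e+13 = 3.201e-21 J
Step 2: Theta_D = 3.201e-21 / 1.381e-23
Step 3: Theta_D = 231.8 K

231.8


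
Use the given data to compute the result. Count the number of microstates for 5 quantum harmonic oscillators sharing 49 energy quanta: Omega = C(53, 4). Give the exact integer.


Step 1: Use binomial coefficient C(53, 4)
Step 2: Numerator = 53! / 49!
Step 3: Denominator = 4!
Step 4: Omega = 292825

292825


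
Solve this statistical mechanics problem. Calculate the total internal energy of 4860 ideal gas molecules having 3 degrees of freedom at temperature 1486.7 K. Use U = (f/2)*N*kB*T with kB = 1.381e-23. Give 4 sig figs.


Step 1: f/2 = 3/2 = 1.5
Step 2: N*kB*T = 4860*1.381e-23*1486.7 = 9.978e-17
Step 3: U = 1.5 * 9.978e-17 = 1.497e-16 J

1.497e-16
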